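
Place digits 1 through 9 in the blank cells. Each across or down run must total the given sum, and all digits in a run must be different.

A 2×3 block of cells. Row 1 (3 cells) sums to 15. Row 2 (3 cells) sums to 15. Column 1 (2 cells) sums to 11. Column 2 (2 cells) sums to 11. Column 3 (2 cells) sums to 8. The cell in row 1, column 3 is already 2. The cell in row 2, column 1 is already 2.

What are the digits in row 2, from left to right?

(1,1) = 11 − 2 = 9 completes the 11 down.
(1,2) = 15 − 11 = 4 completes the 15 across.
(2,2) = 11 − 4 = 7 completes the 11 down.
(2,3) = 15 − 9 = 6 completes the 15 across.

2, 7, 6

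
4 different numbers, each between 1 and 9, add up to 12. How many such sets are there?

4 distinct digits from 1–9 sum between 10 and 30.
Enumerating: {1,2,3,6}, {1,2,4,5}.

2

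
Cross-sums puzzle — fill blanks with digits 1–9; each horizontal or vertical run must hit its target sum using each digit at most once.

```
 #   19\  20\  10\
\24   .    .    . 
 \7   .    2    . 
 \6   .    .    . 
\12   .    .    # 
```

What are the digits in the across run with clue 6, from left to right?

24 in 3 cells must be {7,8,9}; 7 in 3 cells must be {1,2,4}; 6 in 3 cells must be {1,2,3}.
Only 7 fits R1C3 under both its across sum 24 and down sum 10.
R2C3 = 1: the only remaining digit allowed by both the 7 across and the 10 down.
R3C3 = 10 − 8 = 2 completes the 10 down.
R2C1 = 7 − 3 = 4 completes the 7 across.
Nothing is forced directly, so branch on R3C1, whose candidates are 1 or 3. If R3C1 = 3: then R1C1 would have to be in {8,9} for the 24 across but in {5,7} for the 19 down — contradiction. So R3C1 = 1.
R3C2 = 6 − 3 = 3 completes the 6 across.

1 3 2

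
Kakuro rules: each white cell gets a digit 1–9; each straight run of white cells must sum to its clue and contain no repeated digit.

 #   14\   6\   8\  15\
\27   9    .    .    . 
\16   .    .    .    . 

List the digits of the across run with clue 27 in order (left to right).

R2C1 = 14 − 9 = 5 completes the 14 down.
Nothing is forced directly, so branch on R1C2, whose candidates are 4 or 5. If R1C2 = 4: that forces R1C3 = 6, R1C4 = 8, R2C2 = 2, after which R2C3 would have to be in {1,3,6,8} for the 16 across but in {2} for the 8 down — contradiction. So R1C2 = 5.
R2C2 = 6 − 5 = 1 completes the 6 down.
Nothing is forced directly, so branch on R1C3, whose candidates are 6 or 7. If R1C3 = 7: that forces R1C4 = 6, after which R2C3 would have to be in {2,3,4,6,7,8} for the 16 across but in {1} for the 8 down — contradiction. So R1C3 = 6.
R1C4 = 27 − 20 = 7 completes the 27 across.
R2C3 = 8 − 6 = 2 completes the 8 down.
R2C4 = 16 − 8 = 8 completes the 16 across.

9 5 6 7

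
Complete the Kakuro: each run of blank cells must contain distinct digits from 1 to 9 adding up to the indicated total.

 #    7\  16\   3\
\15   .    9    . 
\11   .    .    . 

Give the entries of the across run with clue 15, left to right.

4, 9, 2

16 in 2 cells must be {7,9}; 3 in 2 cells must be {1,2}.
R2C2 = 16 − 9 = 7 completes the 16 down.
Given what's placed, R2C3 must be 1 to fit the 11 across and 3 down.
R1C3 = 3 − 1 = 2 completes the 3 down.
R2C1 = 11 − 8 = 3 completes the 11 across.
R1C1 = 15 − 11 = 4 completes the 15 across.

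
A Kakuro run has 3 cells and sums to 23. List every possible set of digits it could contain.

{6,8,9}

3 distinct digits from 1–9 sum between 6 and 24.
Only one set works: {6,8,9}.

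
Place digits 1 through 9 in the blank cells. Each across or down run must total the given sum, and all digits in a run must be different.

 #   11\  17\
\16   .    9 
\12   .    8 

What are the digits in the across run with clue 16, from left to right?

7 9

16 in 2 cells must be {7,9}; 17 in 2 cells must be {8,9}.
R1C1 = 16 − 9 = 7 completes the 16 across.
R2C1 = 12 − 8 = 4 completes the 12 across.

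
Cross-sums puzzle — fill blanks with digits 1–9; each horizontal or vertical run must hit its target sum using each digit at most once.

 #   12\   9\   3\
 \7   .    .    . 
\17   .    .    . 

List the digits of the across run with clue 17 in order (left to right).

8, 7, 2

7 in 3 cells must be {1,2,4}; 3 in 2 cells must be {1,2}.
The 7 across and the 12 down share only 4, so R1C1 = 4.
R2C1 = 12 − 4 = 8 completes the 12 down.
Given what's placed, R2C3 must be 2 to fit the 17 across and 3 down.
R1C3 = 3 − 2 = 1 completes the 3 down.
R2C2 = 17 − 10 = 7 completes the 17 across.
R1C2 = 7 − 5 = 2 completes the 7 across.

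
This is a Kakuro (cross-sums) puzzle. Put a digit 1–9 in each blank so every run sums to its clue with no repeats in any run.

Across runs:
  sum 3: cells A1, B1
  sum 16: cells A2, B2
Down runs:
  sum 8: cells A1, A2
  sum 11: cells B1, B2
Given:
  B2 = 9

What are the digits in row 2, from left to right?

3 in 2 cells must be {1,2}; 16 in 2 cells must be {7,9}.
B1 = 11 − 9 = 2 completes the 11 down.
A2 = 16 − 9 = 7 completes the 16 across.
A1 = 3 − 2 = 1 completes the 3 across.

7, 9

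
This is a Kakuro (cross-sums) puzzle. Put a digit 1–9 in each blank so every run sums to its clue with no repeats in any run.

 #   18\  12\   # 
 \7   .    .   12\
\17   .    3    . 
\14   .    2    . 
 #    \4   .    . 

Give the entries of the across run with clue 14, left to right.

8 2 4

4 in 2 cells must be {1,3}.
Given what's placed, R4C2 must be 1 to fit the 4 across and 12 down.
R4C3 = 4 − 1 = 3 completes the 4 across.
R1C2 = 12 − 6 = 6 completes the 12 down.
R1C1 = 7 − 6 = 1 completes the 7 across.
No cell is forced outright now. R2C1 can only be 8 or 9 (the digits allowed by both its 17 across and its 18 down). If R2C1 = 8: then R2C3 would have to be in {6} for the 17 across but in {1,2,4,5,7,8} for the 12 down — contradiction. So R2C1 = 9.
R2C3 = 17 − 12 = 5 completes the 17 across.
R3C1 = 18 − 10 = 8 completes the 18 down.
R3C3 = 14 − 10 = 4 completes the 14 across.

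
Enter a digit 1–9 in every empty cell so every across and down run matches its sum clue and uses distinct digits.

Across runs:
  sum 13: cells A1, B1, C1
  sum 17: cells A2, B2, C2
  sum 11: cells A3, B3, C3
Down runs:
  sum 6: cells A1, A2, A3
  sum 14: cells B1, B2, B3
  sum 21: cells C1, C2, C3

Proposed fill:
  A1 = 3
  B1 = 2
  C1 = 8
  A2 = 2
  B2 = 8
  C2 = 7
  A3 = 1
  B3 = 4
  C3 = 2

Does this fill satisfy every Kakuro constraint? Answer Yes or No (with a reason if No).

No — the across run A3–C3 sums to 7, not 11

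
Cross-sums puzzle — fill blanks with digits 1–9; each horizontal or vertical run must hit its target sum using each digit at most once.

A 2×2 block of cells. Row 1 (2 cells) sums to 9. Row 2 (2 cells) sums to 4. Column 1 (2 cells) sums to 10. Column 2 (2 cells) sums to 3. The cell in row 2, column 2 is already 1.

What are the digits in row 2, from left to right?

3, 1

4 in 2 cells must be {1,3}; 3 in 2 cells must be {1,2}.
(1,2) = 3 − 1 = 2 completes the 3 down.
(2,1) = 4 − 1 = 3 completes the 4 across.
(1,1) = 9 − 2 = 7 completes the 9 across.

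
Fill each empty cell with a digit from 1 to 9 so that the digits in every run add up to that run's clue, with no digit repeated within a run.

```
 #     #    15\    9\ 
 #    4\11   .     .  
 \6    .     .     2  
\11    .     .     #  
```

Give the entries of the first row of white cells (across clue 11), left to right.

4 7

6 in 3 cells must be {1,2,3}; 4 in 2 cells must be {1,3}.
R1C3 = 9 − 2 = 7 completes the 9 down.
The 11 across and the 4 down share only 3, so R3C1 = 3.
R3C2 = 11 − 3 = 8 completes the 11 across.
R1C2 = 11 − 7 = 4 completes the 11 across.
R2C1 = 4 − 3 = 1 completes the 4 down.
R2C2 = 6 − 3 = 3 completes the 6 across.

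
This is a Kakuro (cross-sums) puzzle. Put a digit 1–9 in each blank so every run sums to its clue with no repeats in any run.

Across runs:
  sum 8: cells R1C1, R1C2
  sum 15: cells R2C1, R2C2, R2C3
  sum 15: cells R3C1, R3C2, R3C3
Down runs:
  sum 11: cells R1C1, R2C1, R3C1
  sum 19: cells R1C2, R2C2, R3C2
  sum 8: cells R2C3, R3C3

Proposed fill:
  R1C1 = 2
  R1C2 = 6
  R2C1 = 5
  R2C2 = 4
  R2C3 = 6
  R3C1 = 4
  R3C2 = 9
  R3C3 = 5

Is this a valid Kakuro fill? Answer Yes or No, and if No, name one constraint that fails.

No — the across run R3C1–R3C3 sums to 18, not 15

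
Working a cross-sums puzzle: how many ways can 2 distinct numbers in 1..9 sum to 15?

2

2 distinct digits from 1–9 sum between 3 and 17.
Enumerating: {6,9}, {7,8}.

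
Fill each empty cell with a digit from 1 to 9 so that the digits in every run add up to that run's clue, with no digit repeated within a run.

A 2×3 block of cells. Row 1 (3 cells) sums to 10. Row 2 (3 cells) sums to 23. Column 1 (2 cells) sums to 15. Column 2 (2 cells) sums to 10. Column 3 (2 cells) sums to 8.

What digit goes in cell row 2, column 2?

23 in 3 cells must be {6,8,9}.
The 23 across and the 8 down share only 6, so (2,3) = 6.
(1,3) = 8 − 6 = 2 completes the 8 down.
Given what's placed, (1,1) must be 7 to fit the 10 across and 15 down.
(1,2) = 10 − 9 = 1 completes the 10 across.
(2,1) = 15 − 7 = 8 completes the 15 down.
(2,2) = 23 − 14 = 9 completes the 23 across.

9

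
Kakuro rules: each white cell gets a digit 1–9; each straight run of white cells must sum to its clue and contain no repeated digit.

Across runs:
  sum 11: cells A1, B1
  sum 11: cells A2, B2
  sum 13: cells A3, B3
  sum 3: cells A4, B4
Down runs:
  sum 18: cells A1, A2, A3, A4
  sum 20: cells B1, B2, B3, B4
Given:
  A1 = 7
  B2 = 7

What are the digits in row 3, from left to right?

3 in 2 cells must be {1,2}.
B1 = 11 − 7 = 4 completes the 11 across.
A2 = 11 − 7 = 4 completes the 11 across.
Given what's placed, B4 must be 1 to fit the 3 across and 20 down.
B3 = 20 − 12 = 8 completes the 20 down.
A4 = 3 − 1 = 2 completes the 3 across.
A3 = 13 − 8 = 5 completes the 13 across.

5, 8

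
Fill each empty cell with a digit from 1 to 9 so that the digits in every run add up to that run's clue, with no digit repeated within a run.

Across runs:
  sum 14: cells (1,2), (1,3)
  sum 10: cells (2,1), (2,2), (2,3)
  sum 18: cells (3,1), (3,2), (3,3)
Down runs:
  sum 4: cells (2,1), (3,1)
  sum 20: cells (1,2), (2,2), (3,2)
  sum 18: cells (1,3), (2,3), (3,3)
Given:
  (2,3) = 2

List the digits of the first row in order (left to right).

4 in 2 cells must be {1,3}.
(1,3) = 9: the only remaining digit allowed by both the 14 across and the 18 down.
(3,3) = 18 − 11 = 7 completes the 18 down.
(1,2) = 14 − 9 = 5 completes the 14 across.
Given what's placed, (2,2) must be 7 to fit the 10 across and 20 down.
(3,1) = 3: the only remaining digit allowed by both the 18 across and the 4 down.
(3,2) = 18 − 10 = 8 completes the 18 across.
(2,1) = 10 − 9 = 1 completes the 10 across.

5 9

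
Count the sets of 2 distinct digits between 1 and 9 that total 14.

2

2 distinct digits from 1–9 sum between 3 and 17.
Enumerating: {5,9}, {6,8}.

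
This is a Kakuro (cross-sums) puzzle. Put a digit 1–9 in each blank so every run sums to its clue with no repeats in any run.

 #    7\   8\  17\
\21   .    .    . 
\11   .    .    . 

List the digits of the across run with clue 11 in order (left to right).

17 in 2 cells must be {8,9}.
The 11 across and the 17 down share only 8, so R2C3 = 8.
R1C3 = 17 − 8 = 9 completes the 17 down.
Nothing is forced directly, so branch on R1C1, whose candidates are 4 or 5. If R1C1 = 4: then R1C2 would have to be in {8} for the 21 across but in {1,2,3,5,6,7} for the 8 down — contradiction. So R1C1 = 5.
R1C2 = 21 − 14 = 7 completes the 21 across.
R2C1 = 7 − 5 = 2 completes the 7 down.
R2C2 = 11 − 10 = 1 completes the 11 across.

2 1 8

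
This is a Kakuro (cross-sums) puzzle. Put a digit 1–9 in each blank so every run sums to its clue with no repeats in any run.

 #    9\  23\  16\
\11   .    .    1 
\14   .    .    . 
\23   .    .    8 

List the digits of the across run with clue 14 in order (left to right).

23 in 3 cells must be {6,8,9}.
R2C3 = 16 − 9 = 7 completes the 16 down.
Given what's placed, R3C1 must be 6 to fit the 23 across and 9 down.
R3C2 = 23 − 14 = 9 completes the 23 across.
R1C1 = 2: the only remaining digit allowed by both the 11 across and the 9 down.
R1C2 = 11 − 3 = 8 completes the 11 across.
R2C1 = 9 − 8 = 1 completes the 9 down.
R2C2 = 14 − 8 = 6 completes the 14 across.

1 6 7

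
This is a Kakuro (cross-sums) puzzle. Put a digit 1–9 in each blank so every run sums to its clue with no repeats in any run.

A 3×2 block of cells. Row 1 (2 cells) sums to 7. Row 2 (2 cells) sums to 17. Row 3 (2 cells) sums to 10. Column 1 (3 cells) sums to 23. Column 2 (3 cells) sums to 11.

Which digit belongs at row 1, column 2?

1

17 in 2 cells must be {8,9}; 23 in 3 cells must be {6,8,9}.
The 7 across and the 23 down share only 6, so (1,1) = 6.
(1,2) = 7 − 6 = 1 completes the 7 across.
Given what's placed, (2,2) must be 8 to fit the 17 across and 11 down.
(3,2) = 11 − 9 = 2 completes the 11 down.
(2,1) = 17 − 8 = 9 completes the 17 across.
(3,1) = 10 − 2 = 8 completes the 10 across.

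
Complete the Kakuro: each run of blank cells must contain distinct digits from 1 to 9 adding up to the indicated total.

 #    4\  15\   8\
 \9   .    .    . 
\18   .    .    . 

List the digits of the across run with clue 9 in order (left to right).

1 6 2

4 in 2 cells must be {1,3}.
The 9 across and the 15 down share only 6, so R1C2 = 6.
R2C2 = 15 − 6 = 9 completes the 15 down.
Given what's placed, R1C1 must be 1 to fit the 9 across and 4 down.
R1C3 = 9 − 7 = 2 completes the 9 across.
R2C1 = 4 − 1 = 3 completes the 4 down.
R2C3 = 18 − 12 = 6 completes the 18 across.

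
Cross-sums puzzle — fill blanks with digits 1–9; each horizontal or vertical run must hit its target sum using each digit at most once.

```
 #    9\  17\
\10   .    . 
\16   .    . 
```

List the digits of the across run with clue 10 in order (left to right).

2, 8

16 in 2 cells must be {7,9}; 17 in 2 cells must be {8,9}.
The 16 across and the 9 down share only 7, so R2C1 = 7.
R2C2 = 16 − 7 = 9 completes the 16 across.
R1C1 = 9 − 7 = 2 completes the 9 down.
R1C2 = 10 − 2 = 8 completes the 10 across.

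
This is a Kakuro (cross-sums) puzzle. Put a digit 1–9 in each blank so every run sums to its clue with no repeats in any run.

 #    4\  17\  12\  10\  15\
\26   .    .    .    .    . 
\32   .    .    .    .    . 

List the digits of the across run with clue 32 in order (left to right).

4 in 2 cells must be {1,3}; 17 in 2 cells must be {8,9}.
Only 3 fits R2C1 under both its across sum 32 and down sum 4.
R1C1 = 4 − 3 = 1 completes the 4 down.
Nothing is forced directly, so branch on R2C4, whose candidates are 7 or 8 or 9. If R2C4 = 8: that forces R1C4 = 2, R2C2 = 9, R2C5 = 7, R1C2 = 8, R1C3 = 9, after which R1C5 would have to be in {6} for the 26 across but in {8} for the 15 down — contradiction. If R2C4 = 9: then R1C4 would have to be in {2,3,4,5,6,7,8,9} for the 26 across but in {1} for the 10 down — contradiction. So R2C4 = 7.
R1C4 = 10 − 7 = 3 completes the 10 down.
No cell is forced outright now. R1C2 can only be 8 or 9 (the digits allowed by both its 26 across and its 17 down). If R1C2 = 8: that forces R1C5 = 9, R2C2 = 9, after which R2C5 would have to be in {5,8} for the 32 across but in {6} for the 15 down — contradiction. So R1C2 = 9.
R2C2 = 17 − 9 = 8 completes the 17 down.
Given what's placed, R2C5 must be 9 to fit the 32 across and 15 down.
R1C5 = 15 − 9 = 6 completes the 15 down.
R2C3 = 32 − 27 = 5 completes the 32 across.

3 8 5 7 9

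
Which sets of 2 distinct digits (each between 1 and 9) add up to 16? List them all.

2 distinct digits from 1–9 sum between 3 and 17.
Only one set works: {7,9}.

{7,9}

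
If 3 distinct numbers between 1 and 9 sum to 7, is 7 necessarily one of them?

No

The only way to make 7 from 3 distinct digits is {1,2,4}, which does not contain 7.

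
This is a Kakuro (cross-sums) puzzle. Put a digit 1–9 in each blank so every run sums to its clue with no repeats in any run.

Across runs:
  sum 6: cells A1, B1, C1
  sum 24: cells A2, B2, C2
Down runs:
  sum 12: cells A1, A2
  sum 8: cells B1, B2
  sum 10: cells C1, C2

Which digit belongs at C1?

6 in 3 cells must be {1,2,3}; 24 in 3 cells must be {7,8,9}.
The 6 across and the 12 down share only 3, so A1 = 3.
A2 = 12 − 3 = 9 completes the 12 down.
Given what's placed, B2 must be 7 to fit the 24 across and 8 down.
C2 = 24 − 16 = 8 completes the 24 across.
B1 = 8 − 7 = 1 completes the 8 down.
C1 = 6 − 4 = 2 completes the 6 across.

2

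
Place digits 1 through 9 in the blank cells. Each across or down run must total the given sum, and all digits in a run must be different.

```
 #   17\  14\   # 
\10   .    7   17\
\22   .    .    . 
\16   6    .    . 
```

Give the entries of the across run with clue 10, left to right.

3 7

17 in 2 cells must be {8,9}.
R1C1 = 10 − 7 = 3 completes the 10 across.
R2C1 = 17 − 9 = 8 completes the 17 down.
R2C2 = 5: the only remaining digit allowed by both the 22 across and the 14 down.
R2C3 = 22 − 13 = 9 completes the 22 across.
R3C2 = 14 − 12 = 2 completes the 14 down.
R3C3 = 16 − 8 = 8 completes the 16 across.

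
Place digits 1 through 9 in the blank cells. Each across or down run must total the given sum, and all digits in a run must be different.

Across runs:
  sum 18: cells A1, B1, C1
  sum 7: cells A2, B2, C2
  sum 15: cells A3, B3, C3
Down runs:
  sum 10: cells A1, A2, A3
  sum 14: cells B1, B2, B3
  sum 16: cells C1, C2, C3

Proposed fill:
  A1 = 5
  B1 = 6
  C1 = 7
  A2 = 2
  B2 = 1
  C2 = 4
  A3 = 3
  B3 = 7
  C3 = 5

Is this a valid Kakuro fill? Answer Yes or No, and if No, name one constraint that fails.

Across: 5+6+7=18; 2+1+4=7; 3+7+5=15. Down: 5+2+3=10; 6+1+7=14; 7+4+5=16. No digit repeats within any run.

Yes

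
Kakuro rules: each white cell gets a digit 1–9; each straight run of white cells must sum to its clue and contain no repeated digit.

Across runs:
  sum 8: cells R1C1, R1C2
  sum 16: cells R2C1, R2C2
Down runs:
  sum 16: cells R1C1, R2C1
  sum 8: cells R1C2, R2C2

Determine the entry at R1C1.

7

16 in 2 cells must be {7,9}.
The 8 across and the 16 down share only 7, so R1C1 = 7.
R1C2 = 8 − 7 = 1 completes the 8 across.
R2C1 = 16 − 7 = 9 completes the 16 down.
R2C2 = 16 − 9 = 7 completes the 16 across.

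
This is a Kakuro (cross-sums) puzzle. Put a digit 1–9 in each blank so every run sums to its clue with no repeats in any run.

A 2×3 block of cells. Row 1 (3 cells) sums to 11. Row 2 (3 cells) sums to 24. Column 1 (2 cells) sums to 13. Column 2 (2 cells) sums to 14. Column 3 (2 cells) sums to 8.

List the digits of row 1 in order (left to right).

24 in 3 cells must be {7,8,9}.
The 24 across and the 8 down share only 7, so (2,3) = 7.
(1,3) = 8 − 7 = 1 completes the 8 down.
Nothing is forced directly, so branch on (1,2), whose candidates are 6 or 8. If (1,2) = 8: then (1,1) would have to be in {2} for the 11 across but in {4,5,6,7,8,9} for the 13 down — contradiction. So (1,2) = 6.
(1,1) = 11 − 7 = 4 completes the 11 across.
(2,1) = 13 − 4 = 9 completes the 13 down.
(2,2) = 24 − 16 = 8 completes the 24 across.

4 6 1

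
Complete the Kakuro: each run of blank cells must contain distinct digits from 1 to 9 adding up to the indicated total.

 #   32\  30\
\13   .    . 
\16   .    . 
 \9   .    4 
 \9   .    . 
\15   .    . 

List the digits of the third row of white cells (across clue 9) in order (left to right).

5 4

16 in 2 cells must be {7,9}.
R3C1 = 9 − 4 = 5 completes the 9 across.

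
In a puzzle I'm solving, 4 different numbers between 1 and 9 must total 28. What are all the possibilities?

4 distinct digits from 1–9 sum between 10 and 30.

{4,7,8,9}; {5,6,8,9}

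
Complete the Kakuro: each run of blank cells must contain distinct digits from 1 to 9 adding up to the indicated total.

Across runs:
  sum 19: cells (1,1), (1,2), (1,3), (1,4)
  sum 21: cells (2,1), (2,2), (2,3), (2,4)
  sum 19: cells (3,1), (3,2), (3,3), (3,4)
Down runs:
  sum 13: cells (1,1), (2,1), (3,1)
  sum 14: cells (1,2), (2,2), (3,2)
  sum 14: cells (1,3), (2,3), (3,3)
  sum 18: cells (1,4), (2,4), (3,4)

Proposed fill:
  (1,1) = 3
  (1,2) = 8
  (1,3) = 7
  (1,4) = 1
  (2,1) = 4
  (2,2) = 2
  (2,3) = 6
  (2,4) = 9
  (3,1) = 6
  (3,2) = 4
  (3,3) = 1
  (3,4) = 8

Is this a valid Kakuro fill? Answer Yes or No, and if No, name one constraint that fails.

Across: 3+8+7+1=19; 4+2+6+9=21; 6+4+1+8=19. Down: 3+4+6=13; 8+2+4=14; 7+6+1=14; 1+9+8=18. No digit repeats within any run.

Yes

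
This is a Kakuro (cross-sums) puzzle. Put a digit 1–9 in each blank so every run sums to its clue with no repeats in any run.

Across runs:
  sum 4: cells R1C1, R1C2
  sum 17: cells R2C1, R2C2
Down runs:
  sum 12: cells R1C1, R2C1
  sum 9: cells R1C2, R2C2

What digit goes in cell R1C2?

1

4 in 2 cells must be {1,3}; 17 in 2 cells must be {8,9}.
The 4 across and the 12 down share only 3, so R1C1 = 3.
R1C2 = 4 − 3 = 1 completes the 4 across.
R2C1 = 12 − 3 = 9 completes the 12 down.
R2C2 = 17 − 9 = 8 completes the 17 across.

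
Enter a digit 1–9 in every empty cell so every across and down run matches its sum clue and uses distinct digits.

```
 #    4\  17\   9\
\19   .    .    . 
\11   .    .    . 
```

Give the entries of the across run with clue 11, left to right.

4 in 2 cells must be {1,3}; 17 in 2 cells must be {8,9}.
The 19 across and the 4 down share only 3, so R1C1 = 3.
Given what's placed, R1C2 must be 9 to fit the 19 across and 17 down.
R1C3 = 19 − 12 = 7 completes the 19 across.
R2C1 = 4 − 3 = 1 completes the 4 down.
R2C2 = 17 − 9 = 8 completes the 17 down.
R2C3 = 11 − 9 = 2 completes the 11 across.

1, 8, 2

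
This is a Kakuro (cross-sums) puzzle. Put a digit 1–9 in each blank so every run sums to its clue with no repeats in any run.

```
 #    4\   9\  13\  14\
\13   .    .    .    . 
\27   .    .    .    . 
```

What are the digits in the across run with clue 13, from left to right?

4 in 2 cells must be {1,3}.
Only 3 fits R2C1 under both its across sum 27 and down sum 4.
R1C1 = 4 − 3 = 1 completes the 4 down.
Nothing is forced directly, so branch on R2C2, whose candidates are 7 or 8. If R2C2 = 8: then R1C2 would have to be in {2,3,4,5,6,7} for the 13 across but in {1} for the 9 down — contradiction. So R2C2 = 7.
R1C2 = 9 − 7 = 2 completes the 9 down.
R1C4 = 6: the only remaining digit allowed by both the 13 across and the 14 down.
R2C4 = 14 − 6 = 8 completes the 14 down.
R1C3 = 13 − 9 = 4 completes the 13 across.

1 2 4 6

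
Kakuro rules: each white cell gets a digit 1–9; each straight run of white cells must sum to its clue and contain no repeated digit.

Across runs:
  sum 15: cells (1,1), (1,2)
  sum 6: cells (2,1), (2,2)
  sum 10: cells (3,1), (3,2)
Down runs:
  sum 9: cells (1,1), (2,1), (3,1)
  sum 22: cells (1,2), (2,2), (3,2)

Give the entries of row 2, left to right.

The 15 across and the 9 down share only 6, so (1,1) = 6.
(1,2) = 15 − 6 = 9 completes the 15 across.
Given what's placed, (2,2) must be 5 to fit the 6 across and 22 down.
(3,2) = 22 − 14 = 8 completes the 22 down.
(2,1) = 6 − 5 = 1 completes the 6 across.
(3,1) = 10 − 8 = 2 completes the 10 across.

1 5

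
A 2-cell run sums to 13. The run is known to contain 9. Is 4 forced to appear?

The only way to make 13 from 2 distinct digits under that restriction is {4,9}, which contains 4.

Yes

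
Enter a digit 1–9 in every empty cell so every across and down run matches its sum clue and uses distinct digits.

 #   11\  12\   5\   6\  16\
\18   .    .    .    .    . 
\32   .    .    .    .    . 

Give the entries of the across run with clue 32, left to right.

8 7 3 5 9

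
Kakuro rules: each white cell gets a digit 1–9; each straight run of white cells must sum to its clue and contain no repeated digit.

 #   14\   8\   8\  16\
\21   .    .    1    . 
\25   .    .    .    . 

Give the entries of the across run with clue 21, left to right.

16 in 2 cells must be {7,9}.
R2C3 = 8 − 1 = 7 completes the 8 down.
Given what's placed, R2C4 must be 9 to fit the 25 across and 16 down.
R1C4 = 16 − 9 = 7 completes the 16 down.
R1C2 = 5: the only remaining digit allowed by both the 21 across and the 8 down.
R2C2 = 8 − 5 = 3 completes the 8 down.
R1C1 = 21 − 13 = 8 completes the 21 across.
R2C1 = 25 − 19 = 6 completes the 25 across.

8, 5, 1, 7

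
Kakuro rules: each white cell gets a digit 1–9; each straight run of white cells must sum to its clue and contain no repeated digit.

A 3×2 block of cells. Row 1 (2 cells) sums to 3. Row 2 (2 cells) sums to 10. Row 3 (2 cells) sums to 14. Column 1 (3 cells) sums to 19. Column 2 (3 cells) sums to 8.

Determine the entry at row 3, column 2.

3 in 2 cells must be {1,2}.
The 3 across and the 19 down share only 2, so (1,1) = 2.
(1,2) = 3 − 2 = 1 completes the 3 across.
Given what's placed, (3,2) must be 5 to fit the 14 across and 8 down.
(2,2) = 8 − 6 = 2 completes the 8 down.
(3,1) = 14 − 5 = 9 completes the 14 across.
(2,1) = 10 − 2 = 8 completes the 10 across.

5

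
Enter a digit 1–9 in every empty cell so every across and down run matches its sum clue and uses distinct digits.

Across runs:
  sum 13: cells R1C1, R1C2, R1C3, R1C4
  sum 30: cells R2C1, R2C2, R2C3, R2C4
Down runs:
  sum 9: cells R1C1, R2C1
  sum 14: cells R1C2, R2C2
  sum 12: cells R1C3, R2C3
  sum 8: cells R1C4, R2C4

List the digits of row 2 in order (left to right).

6, 9, 8, 7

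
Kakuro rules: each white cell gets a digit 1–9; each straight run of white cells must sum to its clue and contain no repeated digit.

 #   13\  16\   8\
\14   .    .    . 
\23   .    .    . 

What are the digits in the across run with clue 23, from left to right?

23 in 3 cells must be {6,8,9}; 16 in 2 cells must be {7,9}.
The 23 across and the 16 down share only 9, so R2C2 = 9.
Given what's placed, R2C3 must be 6 to fit the 23 across and 8 down.
R1C2 = 16 − 9 = 7 completes the 16 down.
R1C3 = 8 − 6 = 2 completes the 8 down.
R2C1 = 23 − 15 = 8 completes the 23 across.
R1C1 = 14 − 9 = 5 completes the 14 across.

8 9 6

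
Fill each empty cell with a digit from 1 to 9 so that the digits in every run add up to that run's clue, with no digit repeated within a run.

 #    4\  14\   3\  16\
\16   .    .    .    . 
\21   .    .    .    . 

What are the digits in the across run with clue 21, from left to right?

3 8 1 9

4 in 2 cells must be {1,3}; 3 in 2 cells must be {1,2}; 16 in 2 cells must be {7,9}.
Nothing is forced directly, so branch on R1C4, whose candidates are 7 or 9. If R1C4 = 9: that forces R1C1 = 1, after which R1C2 would have to be in {2,4} for the 16 across but in {5,6,8,9} for the 14 down — contradiction. So R1C4 = 7.
R2C4 = 16 − 7 = 9 completes the 16 down.
Nothing is forced directly, so branch on R1C2, whose candidates are 5 or 6. If R1C2 = 5: that forces R1C3 = 1, after which R2C2 would have to be in {1,2,3,4,5,6,7,8} for the 21 across but in {9} for the 14 down — contradiction. So R1C2 = 6.
R1C1 = 1: the only remaining digit allowed by both the 16 across and the 4 down.
R1C3 = 16 − 14 = 2 completes the 16 across.
R2C1 = 4 − 1 = 3 completes the 4 down.
R2C2 = 14 − 6 = 8 completes the 14 down.
R2C3 = 21 − 20 = 1 completes the 21 across.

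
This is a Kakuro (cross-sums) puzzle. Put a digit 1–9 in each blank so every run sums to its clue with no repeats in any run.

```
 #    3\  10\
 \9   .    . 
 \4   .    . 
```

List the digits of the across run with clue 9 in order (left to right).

2 7

4 in 2 cells must be {1,3}; 3 in 2 cells must be {1,2}.
The 4 across and the 3 down share only 1, so R2C1 = 1.
R2C2 = 4 − 1 = 3 completes the 4 across.
R1C1 = 3 − 1 = 2 completes the 3 down.
R1C2 = 9 − 2 = 7 completes the 9 across.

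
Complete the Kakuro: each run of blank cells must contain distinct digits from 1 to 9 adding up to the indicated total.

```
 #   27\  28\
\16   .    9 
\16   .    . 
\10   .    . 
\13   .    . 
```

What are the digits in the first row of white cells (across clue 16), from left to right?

7, 9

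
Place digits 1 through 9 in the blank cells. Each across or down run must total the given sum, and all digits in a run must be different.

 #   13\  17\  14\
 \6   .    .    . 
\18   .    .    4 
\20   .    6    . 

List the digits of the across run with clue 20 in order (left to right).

5 6 9

6 in 3 cells must be {1,2,3}.
R3C3 = 9: the only remaining digit allowed by both the 20 across and the 14 down.
R1C3 = 14 − 13 = 1 completes the 14 down.
R3C1 = 20 − 15 = 5 completes the 20 across.
R1C1 = 2: the only remaining digit allowed by both the 6 across and the 13 down.
R1C2 = 6 − 3 = 3 completes the 6 across.
R2C1 = 13 − 7 = 6 completes the 13 down.
R2C2 = 18 − 10 = 8 completes the 18 across.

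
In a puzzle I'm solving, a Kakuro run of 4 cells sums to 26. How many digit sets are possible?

5

4 distinct digits from 1–9 sum between 10 and 30.
Enumerating: {2,7,8,9}, {3,6,8,9}, {4,5,8,9}, {4,6,7,9}, {5,6,7,8}.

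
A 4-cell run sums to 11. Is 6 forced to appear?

No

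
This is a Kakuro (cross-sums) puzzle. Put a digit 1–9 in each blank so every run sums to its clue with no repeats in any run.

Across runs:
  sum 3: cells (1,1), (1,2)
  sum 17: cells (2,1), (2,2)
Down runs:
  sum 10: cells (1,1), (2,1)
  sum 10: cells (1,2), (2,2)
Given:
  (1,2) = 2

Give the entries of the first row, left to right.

3 in 2 cells must be {1,2}; 17 in 2 cells must be {8,9}.
(1,1) = 3 − 2 = 1 completes the 3 across.
(2,1) = 10 − 1 = 9 completes the 10 down.
(2,2) = 17 − 9 = 8 completes the 17 across.

1 2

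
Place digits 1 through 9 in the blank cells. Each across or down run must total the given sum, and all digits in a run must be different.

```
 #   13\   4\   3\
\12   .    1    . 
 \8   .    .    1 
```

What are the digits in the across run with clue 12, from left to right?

4 in 2 cells must be {1,3}; 3 in 2 cells must be {1,2}.
R1C3 = 3 − 1 = 2 completes the 3 down.
R2C2 = 4 − 1 = 3 completes the 4 down.
R1C1 = 12 − 3 = 9 completes the 12 across.
R2C1 = 8 − 4 = 4 completes the 8 across.

9, 1, 2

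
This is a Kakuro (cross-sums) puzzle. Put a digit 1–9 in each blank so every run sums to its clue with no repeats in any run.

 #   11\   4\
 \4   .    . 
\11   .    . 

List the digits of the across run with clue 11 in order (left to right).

8 3

4 in 2 cells must be {1,3}.
The 4 across and the 11 down share only 3, so R1C1 = 3.
R1C2 = 4 − 3 = 1 completes the 4 across.
R2C1 = 11 − 3 = 8 completes the 11 down.
R2C2 = 11 − 8 = 3 completes the 11 across.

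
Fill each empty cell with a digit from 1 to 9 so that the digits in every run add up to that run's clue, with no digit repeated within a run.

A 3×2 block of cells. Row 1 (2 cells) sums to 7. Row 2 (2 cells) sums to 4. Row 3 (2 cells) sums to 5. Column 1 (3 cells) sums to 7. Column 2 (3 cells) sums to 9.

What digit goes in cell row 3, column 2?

1

4 in 2 cells must be {1,3}; 7 in 3 cells must be {1,2,4}.
The 4 across and the 7 down share only 1, so (2,1) = 1.
(2,2) = 4 − 1 = 3 completes the 4 across.
Nothing is forced directly, so branch on (1,1), whose candidates are 2 or 4. If (1,1) = 4: then (1,2) would have to be in {3} for the 7 across but in {1,2,4,5} for the 9 down — contradiction. So (1,1) = 2.
(1,2) = 7 − 2 = 5 completes the 7 across.
(3,1) = 7 − 3 = 4 completes the 7 down.
(3,2) = 5 − 4 = 1 completes the 5 across.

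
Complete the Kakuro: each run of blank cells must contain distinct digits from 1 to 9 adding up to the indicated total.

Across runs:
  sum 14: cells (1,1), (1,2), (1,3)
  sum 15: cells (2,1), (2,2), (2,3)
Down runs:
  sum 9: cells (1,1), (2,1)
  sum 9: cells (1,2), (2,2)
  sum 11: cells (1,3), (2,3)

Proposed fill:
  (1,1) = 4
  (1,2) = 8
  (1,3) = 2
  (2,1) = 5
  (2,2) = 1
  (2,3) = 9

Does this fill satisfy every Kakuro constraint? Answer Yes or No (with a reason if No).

Yes

Across: 4+8+2=14; 5+1+9=15. Down: 4+5=9; 8+1=9; 2+9=11. No digit repeats within any run.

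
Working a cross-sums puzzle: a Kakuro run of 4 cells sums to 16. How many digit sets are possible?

4 distinct digits from 1–9 sum between 10 and 30.

8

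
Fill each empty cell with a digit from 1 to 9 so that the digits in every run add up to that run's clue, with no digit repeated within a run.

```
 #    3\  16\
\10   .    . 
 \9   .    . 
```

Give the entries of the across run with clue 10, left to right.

3 in 2 cells must be {1,2}; 16 in 2 cells must be {7,9}.
The 9 across and the 16 down share only 7, so R2C2 = 7.
R1C2 = 16 − 7 = 9 completes the 16 down.
R2C1 = 9 − 7 = 2 completes the 9 across.
R1C1 = 10 − 9 = 1 completes the 10 across.

1 9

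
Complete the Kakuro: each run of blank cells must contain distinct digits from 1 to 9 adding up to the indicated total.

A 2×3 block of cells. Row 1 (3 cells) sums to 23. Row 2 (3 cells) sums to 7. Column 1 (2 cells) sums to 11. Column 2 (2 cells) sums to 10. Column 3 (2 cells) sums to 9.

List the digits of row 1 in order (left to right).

9 6 8

23 in 3 cells must be {6,8,9}; 7 in 3 cells must be {1,2,4}.
Nothing is forced directly, so branch on (1,3), whose candidates are 6 or 8. If (1,3) = 6: then (2,3) would have to be in {1,2,4} for the 7 across but in {3} for the 9 down — contradiction. So (1,3) = 8.
(2,3) = 9 − 8 = 1 completes the 9 down.
Nothing is forced directly, so branch on (2,1), whose candidates are 2 or 4. If (2,1) = 4: then (1,1) would have to be in {6,9} for the 23 across but in {7} for the 11 down — contradiction. So (2,1) = 2.
(1,1) = 11 − 2 = 9 completes the 11 down.
(1,2) = 23 − 17 = 6 completes the 23 across.
(2,2) = 7 − 3 = 4 completes the 7 across.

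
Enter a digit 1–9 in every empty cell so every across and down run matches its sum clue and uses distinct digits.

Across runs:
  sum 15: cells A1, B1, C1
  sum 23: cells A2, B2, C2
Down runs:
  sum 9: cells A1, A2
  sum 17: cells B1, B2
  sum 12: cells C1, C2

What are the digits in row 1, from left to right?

3 8 4

23 in 3 cells must be {6,8,9}; 17 in 2 cells must be {8,9}.
Nothing is forced directly, so branch on B1, whose candidates are 8 or 9. If B1 = 9: that forces B2 = 8, C2 = 9, after which C1 would have to be in {1,2,4,5} for the 15 across but in {3} for the 12 down — contradiction. So B1 = 8.
B2 = 17 − 8 = 9 completes the 17 down.
Given what's placed, C2 must be 8 to fit the 23 across and 12 down.
C1 = 12 − 8 = 4 completes the 12 down.
A2 = 23 − 17 = 6 completes the 23 across.
A1 = 15 − 12 = 3 completes the 15 across.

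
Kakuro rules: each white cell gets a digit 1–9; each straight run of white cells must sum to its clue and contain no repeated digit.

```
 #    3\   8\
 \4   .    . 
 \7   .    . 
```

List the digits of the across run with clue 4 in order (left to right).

1, 3

4 in 2 cells must be {1,3}; 3 in 2 cells must be {1,2}.
The 4 across and the 3 down share only 1, so R1C1 = 1.
R1C2 = 4 − 1 = 3 completes the 4 across.
R2C1 = 3 − 1 = 2 completes the 3 down.
R2C2 = 7 − 2 = 5 completes the 7 across.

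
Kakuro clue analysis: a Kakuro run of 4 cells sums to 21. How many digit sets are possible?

11

4 distinct digits from 1–9 sum between 10 and 30.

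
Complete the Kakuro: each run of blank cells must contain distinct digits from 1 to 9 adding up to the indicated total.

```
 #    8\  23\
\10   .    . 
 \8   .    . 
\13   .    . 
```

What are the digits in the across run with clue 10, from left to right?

23 in 3 cells must be {6,8,9}.
The 8 across and the 23 down share only 6, so R2C2 = 6.
R2C1 = 8 − 6 = 2 completes the 8 across.
Given what's placed, R3C1 must be 5 to fit the 13 across and 8 down.
R3C2 = 13 − 5 = 8 completes the 13 across.
R1C1 = 8 − 7 = 1 completes the 8 down.
R1C2 = 10 − 1 = 9 completes the 10 across.

1 9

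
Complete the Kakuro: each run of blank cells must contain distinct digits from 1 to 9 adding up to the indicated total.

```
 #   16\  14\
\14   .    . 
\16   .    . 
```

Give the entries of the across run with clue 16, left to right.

7 9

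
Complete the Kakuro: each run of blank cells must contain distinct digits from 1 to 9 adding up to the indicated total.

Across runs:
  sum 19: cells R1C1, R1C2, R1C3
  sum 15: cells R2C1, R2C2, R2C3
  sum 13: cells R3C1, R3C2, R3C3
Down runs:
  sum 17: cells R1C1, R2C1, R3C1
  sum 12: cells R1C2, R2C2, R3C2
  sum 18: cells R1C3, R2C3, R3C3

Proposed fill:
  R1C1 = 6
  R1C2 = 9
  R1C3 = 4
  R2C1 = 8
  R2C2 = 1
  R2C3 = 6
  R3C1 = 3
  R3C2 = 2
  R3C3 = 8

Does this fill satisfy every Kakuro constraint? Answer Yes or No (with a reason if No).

Across: 6+9+4=19; 8+1+6=15; 3+2+8=13. Down: 6+8+3=17; 9+1+2=12; 4+6+8=18. No digit repeats within any run.

Yes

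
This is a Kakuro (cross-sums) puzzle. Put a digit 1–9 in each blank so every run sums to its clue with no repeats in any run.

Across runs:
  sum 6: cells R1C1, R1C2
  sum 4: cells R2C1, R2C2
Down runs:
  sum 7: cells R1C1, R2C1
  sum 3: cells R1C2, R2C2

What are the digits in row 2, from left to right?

3, 1

4 in 2 cells must be {1,3}; 3 in 2 cells must be {1,2}.
The 4 across and the 3 down share only 1, so R2C2 = 1.
R1C2 = 3 − 1 = 2 completes the 3 down.
R2C1 = 4 − 1 = 3 completes the 4 across.
R1C1 = 6 − 2 = 4 completes the 6 across.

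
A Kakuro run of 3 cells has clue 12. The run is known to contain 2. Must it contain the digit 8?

No

Counterexample: {1,2,9} sums to 12 under that restriction without using 8.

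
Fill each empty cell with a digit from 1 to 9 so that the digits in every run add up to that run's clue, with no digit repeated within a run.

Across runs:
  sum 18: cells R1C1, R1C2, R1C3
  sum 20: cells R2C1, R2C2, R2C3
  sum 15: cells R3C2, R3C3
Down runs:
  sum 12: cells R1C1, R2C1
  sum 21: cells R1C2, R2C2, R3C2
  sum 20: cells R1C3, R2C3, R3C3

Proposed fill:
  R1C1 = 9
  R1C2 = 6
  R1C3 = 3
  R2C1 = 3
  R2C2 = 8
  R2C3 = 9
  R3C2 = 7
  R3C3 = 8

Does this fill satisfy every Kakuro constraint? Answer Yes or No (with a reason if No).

Across: 9+6+3=18; 3+8+9=20; 7+8=15. Down: 9+3=12; 6+8+7=21; 3+9+8=20. No digit repeats within any run.

Yes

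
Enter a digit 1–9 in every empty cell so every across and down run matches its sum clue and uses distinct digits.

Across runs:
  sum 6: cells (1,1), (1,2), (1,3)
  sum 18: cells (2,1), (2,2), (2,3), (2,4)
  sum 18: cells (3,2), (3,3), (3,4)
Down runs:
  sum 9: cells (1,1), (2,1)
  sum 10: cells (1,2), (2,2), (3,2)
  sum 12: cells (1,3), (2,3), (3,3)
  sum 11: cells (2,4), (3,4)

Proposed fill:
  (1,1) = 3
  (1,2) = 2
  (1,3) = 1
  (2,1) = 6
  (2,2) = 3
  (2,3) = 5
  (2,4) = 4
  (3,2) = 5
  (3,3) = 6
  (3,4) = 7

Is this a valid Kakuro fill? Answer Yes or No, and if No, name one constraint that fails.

Yes

Across: 3+2+1=6; 6+3+5+4=18; 5+6+7=18. Down: 3+6=9; 2+3+5=10; 1+5+6=12; 4+7=11. No digit repeats within any run.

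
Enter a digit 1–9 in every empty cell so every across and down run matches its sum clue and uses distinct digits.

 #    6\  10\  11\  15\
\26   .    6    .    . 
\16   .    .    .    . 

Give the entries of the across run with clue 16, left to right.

1 4 3 8

R2C2 = 10 − 6 = 4 completes the 10 down.
No cell is forced outright now. R1C4 can only be 7 or 8 or 9 (the digits allowed by both its 26 across and its 15 down). If R1C4 = 8: that forces R1C1 = 5, R1C3 = 7, R2C1 = 1, after which R2C3 would have to be in {2,3,5,6,8,9} for the 16 across but in {4} for the 11 down — contradiction. If R1C4 = 9: that forces R1C1 = 4, R1C3 = 7, R2C1 = 2, after which R2C3 would have to be in {1,3,7,9} for the 16 across but in {4} for the 11 down — contradiction. So R1C4 = 7.
R2C4 = 15 − 7 = 8 completes the 15 down.
R2C1 = 1: the only remaining digit allowed by both the 16 across and the 6 down.
R2C3 = 16 − 13 = 3 completes the 16 across.
R1C1 = 6 − 1 = 5 completes the 6 down.
R1C3 = 26 − 18 = 8 completes the 26 across.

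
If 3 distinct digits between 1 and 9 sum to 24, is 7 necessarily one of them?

Yes

The only way to make 24 from 3 distinct digits is {7,8,9}, which contains 7.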